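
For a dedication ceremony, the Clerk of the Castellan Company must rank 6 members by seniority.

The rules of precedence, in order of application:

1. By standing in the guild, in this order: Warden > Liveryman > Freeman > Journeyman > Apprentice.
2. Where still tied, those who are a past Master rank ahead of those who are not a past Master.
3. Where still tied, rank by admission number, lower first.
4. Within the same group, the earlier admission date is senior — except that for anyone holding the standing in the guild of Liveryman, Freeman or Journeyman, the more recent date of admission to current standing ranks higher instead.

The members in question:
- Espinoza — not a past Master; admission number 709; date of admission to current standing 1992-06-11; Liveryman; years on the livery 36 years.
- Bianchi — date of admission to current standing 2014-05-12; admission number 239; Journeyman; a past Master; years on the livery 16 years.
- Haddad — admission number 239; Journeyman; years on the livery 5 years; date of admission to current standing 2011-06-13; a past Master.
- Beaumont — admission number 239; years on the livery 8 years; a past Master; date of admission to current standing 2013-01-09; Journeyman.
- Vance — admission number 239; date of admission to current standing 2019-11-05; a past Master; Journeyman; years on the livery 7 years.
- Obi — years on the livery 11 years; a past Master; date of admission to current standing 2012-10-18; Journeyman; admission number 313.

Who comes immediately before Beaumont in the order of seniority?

Bianchi

By standing in the guild: Espinoza (Liveryman); then Vance, Bianchi, Beaumont, Haddad and Obi (Journeyman).
Vance, Bianchi, Beaumont, Haddad and Obi are each a past Master, so the next rule applies.
Among Vance, Bianchi, Beaumont, Haddad and Obi, by admission number (lower first): Vance, Bianchi, Beaumont and Haddad (239) before Obi (313).
Among Vance, Bianchi, Beaumont and Haddad, by date of admission to current standing (later first) (reversed rule for this group): Vance (2019-11-05) before Bianchi (2014-05-12) before Beaumont (2013-01-09) before Haddad (2011-06-13).
Order: Espinoza, Vance, Bianchi, Beaumont, Haddad, Obi.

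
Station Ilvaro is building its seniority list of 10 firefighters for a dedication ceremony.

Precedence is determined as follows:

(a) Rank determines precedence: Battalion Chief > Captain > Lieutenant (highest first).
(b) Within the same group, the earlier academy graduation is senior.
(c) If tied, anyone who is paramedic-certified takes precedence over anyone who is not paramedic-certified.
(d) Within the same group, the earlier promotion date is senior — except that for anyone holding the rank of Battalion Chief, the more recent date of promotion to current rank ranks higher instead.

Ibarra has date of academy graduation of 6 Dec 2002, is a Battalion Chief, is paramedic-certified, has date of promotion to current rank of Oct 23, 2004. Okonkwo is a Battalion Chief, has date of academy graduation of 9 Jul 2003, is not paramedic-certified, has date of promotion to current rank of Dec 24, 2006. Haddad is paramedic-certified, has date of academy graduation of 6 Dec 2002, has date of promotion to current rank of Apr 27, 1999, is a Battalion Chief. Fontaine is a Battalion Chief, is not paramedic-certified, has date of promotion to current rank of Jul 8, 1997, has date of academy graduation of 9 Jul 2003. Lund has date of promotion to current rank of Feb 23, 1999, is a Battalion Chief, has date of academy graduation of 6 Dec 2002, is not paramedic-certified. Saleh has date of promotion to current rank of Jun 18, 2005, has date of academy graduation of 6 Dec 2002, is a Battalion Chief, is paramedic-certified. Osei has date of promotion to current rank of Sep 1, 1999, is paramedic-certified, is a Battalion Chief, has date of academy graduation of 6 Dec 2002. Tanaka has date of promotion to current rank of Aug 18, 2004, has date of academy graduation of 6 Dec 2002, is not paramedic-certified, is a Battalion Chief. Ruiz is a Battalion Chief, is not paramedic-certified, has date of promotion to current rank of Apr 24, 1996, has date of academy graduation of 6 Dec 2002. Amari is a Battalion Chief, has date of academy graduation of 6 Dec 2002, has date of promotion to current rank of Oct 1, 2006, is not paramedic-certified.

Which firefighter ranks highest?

Saleh

By rank: Saleh, Ibarra, Osei, Haddad, Amari, Tanaka, Lund, Ruiz, Okonkwo and Fontaine (Battalion Chief).
Among Saleh, Ibarra, Osei, Haddad, Amari, Tanaka, Lund, Ruiz, Okonkwo and Fontaine, by date of academy graduation (earlier first): Saleh, Ibarra, Osei, Haddad, Amari, Tanaka, Lund and Ruiz (6 Dec 2002) before Okonkwo and Fontaine (9 Jul 2003).
Among Saleh, Ibarra, Osei, Haddad, Amari, Tanaka, Lund and Ruiz, paramedic-certified before not paramedic-certified: Saleh, Ibarra, Osei and Haddad (paramedic-certified) before Amari, Tanaka, Lund and Ruiz (not paramedic-certified).
Among Saleh, Ibarra, Osei and Haddad, by date of promotion to current rank (later first) (reversed rule for this group): Saleh (Jun 18, 2005) before Ibarra (Oct 23, 2004) before Osei (Sep 1, 1999) before Haddad (Apr 27, 1999).
Among Amari, Tanaka, Lund and Ruiz, by date of promotion to current rank (later first) (reversed rule for this group): Amari (Oct 1, 2006) before Tanaka (Aug 18, 2004) before Lund (Feb 23, 1999) before Ruiz (Apr 24, 1996).
Okonkwo and Fontaine are each not paramedic-certified, so the next rule applies.
Among Okonkwo and Fontaine, by date of promotion to current rank (later first) (reversed rule for this group): Okonkwo (Dec 24, 2006) before Fontaine (Jul 8, 1997).
Order: Saleh, Ibarra, Osei, Haddad, Amari, Tanaka, Lund, Ruiz, Okonkwo, Fontaine.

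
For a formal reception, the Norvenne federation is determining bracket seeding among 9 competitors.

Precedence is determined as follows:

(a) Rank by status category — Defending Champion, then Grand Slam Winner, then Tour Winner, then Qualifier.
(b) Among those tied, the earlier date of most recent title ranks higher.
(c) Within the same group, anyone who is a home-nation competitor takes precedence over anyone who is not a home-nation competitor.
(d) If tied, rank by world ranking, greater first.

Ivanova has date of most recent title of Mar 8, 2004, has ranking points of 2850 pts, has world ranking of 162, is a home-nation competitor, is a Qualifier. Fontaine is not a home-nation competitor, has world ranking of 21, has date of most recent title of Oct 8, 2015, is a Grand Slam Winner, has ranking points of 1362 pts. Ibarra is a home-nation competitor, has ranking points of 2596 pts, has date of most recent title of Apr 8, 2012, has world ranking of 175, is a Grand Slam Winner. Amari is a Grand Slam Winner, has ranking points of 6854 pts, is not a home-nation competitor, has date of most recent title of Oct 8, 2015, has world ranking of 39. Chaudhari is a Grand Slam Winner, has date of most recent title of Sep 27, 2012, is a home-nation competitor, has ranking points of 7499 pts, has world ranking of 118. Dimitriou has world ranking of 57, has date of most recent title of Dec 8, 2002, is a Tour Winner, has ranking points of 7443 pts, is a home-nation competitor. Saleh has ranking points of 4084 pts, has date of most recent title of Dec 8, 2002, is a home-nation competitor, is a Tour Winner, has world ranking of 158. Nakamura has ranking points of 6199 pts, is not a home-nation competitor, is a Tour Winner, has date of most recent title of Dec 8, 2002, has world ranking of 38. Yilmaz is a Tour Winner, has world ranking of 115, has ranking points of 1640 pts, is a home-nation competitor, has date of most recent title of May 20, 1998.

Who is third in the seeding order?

Amari

By status category: Ibarra, Chaudhari, Amari and Fontaine (Grand Slam Winner); then Yilmaz, Saleh, Dimitriou and Nakamura (Tour Winner); then Ivanova (Qualifier).
Among Ibarra, Chaudhari, Amari and Fontaine, by date of most recent title (earlier first): Ibarra (Apr 8, 2012) before Chaudhari (Sep 27, 2012) before Amari and Fontaine (Oct 8, 2015).
Amari and Fontaine are each not a home-nation competitor, so the next rule applies.
Among Amari and Fontaine, by world ranking (higher first): Amari (39) before Fontaine (21).
Among Yilmaz, Saleh, Dimitriou and Nakamura, by date of most recent title (earlier first): Yilmaz (May 20, 1998) before Saleh, Dimitriou and Nakamura (Dec 8, 2002).
Among Saleh, Dimitriou and Nakamura, a home-nation competitor before not a home-nation competitor: Saleh and Dimitriou (a home-nation competitor) before Nakamura (not a home-nation competitor).
Among Saleh and Dimitriou, by world ranking (higher first): Saleh (158) before Dimitriou (57).
Order: Ibarra, Chaudhari, Amari, Fontaine, Yilmaz, Saleh, Dimitriou, Nakamura, Ivanova.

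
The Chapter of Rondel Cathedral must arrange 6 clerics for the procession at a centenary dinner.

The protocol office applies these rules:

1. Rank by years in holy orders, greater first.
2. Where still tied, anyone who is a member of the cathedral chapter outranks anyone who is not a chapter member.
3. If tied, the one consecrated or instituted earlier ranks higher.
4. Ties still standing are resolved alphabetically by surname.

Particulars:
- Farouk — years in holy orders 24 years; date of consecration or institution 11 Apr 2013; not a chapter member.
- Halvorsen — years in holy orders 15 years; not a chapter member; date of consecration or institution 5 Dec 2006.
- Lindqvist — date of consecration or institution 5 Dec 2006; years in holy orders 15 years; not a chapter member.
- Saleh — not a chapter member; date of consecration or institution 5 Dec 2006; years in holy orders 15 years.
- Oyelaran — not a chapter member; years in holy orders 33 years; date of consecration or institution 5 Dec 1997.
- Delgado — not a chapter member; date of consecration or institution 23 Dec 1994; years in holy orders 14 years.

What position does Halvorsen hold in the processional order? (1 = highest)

By years in holy orders (higher first): Oyelaran (33 years); then Farouk (24 years); then Halvorsen, Lindqvist and Saleh (each 15 years); then Delgado (14 years).
Halvorsen, Lindqvist and Saleh are each not a chapter member, so the next rule applies.
Halvorsen, Lindqvist and Saleh all have date of consecration or institution 5 Dec 2006, so the next rule applies.
Among Halvorsen, Lindqvist and Saleh, alphabetically by surname: Halvorsen before Lindqvist before Saleh.
Order: Oyelaran, Farouk, Halvorsen, Lindqvist, Saleh, Delgado. So position 3.

3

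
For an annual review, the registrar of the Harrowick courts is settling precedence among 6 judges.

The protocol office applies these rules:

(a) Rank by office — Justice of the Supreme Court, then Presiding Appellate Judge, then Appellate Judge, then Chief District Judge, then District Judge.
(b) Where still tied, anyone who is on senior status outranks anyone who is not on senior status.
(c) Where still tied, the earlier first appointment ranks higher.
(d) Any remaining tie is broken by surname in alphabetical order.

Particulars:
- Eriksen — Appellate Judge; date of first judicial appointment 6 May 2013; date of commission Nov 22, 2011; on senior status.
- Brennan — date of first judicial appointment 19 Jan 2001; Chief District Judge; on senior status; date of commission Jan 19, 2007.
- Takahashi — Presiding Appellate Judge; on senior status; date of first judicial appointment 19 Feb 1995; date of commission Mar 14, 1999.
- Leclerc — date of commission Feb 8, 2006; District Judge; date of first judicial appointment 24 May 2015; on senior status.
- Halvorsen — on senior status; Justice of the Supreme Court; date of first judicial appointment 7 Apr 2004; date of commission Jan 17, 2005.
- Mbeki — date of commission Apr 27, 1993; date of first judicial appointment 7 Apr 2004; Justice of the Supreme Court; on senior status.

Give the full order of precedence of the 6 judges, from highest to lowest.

By office: Halvorsen and Mbeki (Justice of the Supreme Court); then Takahashi (Presiding Appellate Judge); then Eriksen (Appellate Judge); then Brennan (Chief District Judge); then Leclerc (District Judge).
Halvorsen and Mbeki are each on senior status, so the next rule applies.
Halvorsen and Mbeki both have date of first judicial appointment 7 Apr 2004, so the next rule applies.
Among Halvorsen and Mbeki, alphabetically by surname: Halvorsen before Mbeki.
Full order: Halvorsen, Mbeki, Takahashi, Eriksen, Brennan, Leclerc.

Halvorsen, Mbeki, Takahashi, Eriksen, Brennan, Leclerc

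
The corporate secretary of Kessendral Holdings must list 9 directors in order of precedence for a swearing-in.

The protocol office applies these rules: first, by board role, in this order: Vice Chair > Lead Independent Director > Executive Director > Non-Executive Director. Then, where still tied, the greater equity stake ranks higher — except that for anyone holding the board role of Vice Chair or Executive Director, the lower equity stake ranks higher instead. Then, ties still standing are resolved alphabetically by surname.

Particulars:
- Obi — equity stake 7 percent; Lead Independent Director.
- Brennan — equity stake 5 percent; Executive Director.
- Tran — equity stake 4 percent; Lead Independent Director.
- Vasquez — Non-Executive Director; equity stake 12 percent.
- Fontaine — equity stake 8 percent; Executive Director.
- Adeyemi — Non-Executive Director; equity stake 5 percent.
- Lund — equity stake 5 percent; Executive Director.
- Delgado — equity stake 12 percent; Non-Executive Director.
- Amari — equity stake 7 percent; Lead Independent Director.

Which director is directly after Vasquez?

By board role: Amari, Obi and Tran (Lead Independent Director); then Brennan, Lund and Fontaine (Executive Director); then Delgado, Vasquez and Adeyemi (Non-Executive Director).
Among Amari, Obi and Tran, by equity stake (higher first): Amari and Obi (7 percent) before Tran (4 percent).
Among Amari and Obi, alphabetically by surname: Amari before Obi.
Among Brennan, Lund and Fontaine, by equity stake (lower first) (reversed rule for this group): Brennan and Lund (5 percent) before Fontaine (8 percent).
Among Brennan and Lund, alphabetically by surname: Brennan before Lund.
Among Delgado, Vasquez and Adeyemi, by equity stake (higher first): Delgado and Vasquez (12 percent) before Adeyemi (5 percent).
Among Delgado and Vasquez, alphabetically by surname: Delgado before Vasquez.
Order: Amari, Obi, Tran, Brennan, Lund, Fontaine, Delgado, Vasquez, Adeyemi.

Adeyemi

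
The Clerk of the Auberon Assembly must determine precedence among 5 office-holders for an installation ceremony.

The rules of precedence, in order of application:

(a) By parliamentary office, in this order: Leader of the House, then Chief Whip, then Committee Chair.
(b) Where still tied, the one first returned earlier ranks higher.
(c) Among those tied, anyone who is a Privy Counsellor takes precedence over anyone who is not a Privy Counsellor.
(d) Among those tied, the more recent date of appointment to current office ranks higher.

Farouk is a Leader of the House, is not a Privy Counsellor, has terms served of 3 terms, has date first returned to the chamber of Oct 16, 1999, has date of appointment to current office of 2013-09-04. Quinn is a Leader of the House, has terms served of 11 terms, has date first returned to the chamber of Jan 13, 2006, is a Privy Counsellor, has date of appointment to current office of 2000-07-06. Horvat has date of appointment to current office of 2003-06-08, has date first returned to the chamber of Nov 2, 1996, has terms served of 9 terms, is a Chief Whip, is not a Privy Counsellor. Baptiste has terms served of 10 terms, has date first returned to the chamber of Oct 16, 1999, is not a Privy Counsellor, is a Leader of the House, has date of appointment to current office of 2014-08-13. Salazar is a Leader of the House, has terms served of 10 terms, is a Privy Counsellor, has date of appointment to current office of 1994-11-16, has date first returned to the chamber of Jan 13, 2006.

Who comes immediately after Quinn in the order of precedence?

By parliamentary office: Baptiste, Farouk, Quinn and Salazar (Leader of the House); then Horvat (Chief Whip).
Among Baptiste, Farouk, Quinn and Salazar, by date first returned to the chamber (earlier first): Baptiste and Farouk (Oct 16, 1999) before Quinn and Salazar (Jan 13, 2006).
Baptiste and Farouk are each not a Privy Counsellor, so the next rule applies.
Among Baptiste and Farouk, by date of appointment to current office (later first): Baptiste (2014-08-13) before Farouk (2013-09-04).
Quinn and Salazar are each a Privy Counsellor, so the next rule applies.
Among Quinn and Salazar, by date of appointment to current office (later first): Quinn (2000-07-06) before Salazar (1994-11-16).
Order: Baptiste, Farouk, Quinn, Salazar, Horvat.

Salazar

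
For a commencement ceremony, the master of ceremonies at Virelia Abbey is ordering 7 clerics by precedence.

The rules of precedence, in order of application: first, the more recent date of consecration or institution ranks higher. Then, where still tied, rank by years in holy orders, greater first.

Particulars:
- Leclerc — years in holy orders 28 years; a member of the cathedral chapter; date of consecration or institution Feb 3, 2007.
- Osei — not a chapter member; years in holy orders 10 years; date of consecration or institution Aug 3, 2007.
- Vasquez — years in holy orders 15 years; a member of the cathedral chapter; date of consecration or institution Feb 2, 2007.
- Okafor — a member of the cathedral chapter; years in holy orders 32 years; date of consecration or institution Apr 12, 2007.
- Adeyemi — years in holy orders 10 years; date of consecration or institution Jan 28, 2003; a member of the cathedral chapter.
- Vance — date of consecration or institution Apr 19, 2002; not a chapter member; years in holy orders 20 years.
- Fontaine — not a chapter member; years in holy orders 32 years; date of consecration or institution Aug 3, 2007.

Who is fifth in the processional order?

By date of consecration or institution (later first): Fontaine and Osei (both Aug 3, 2007); then Okafor (Apr 12, 2007); then Leclerc (Feb 3, 2007); then Vasquez (Feb 2, 2007); then Adeyemi (Jan 28, 2003); then Vance (Apr 19, 2002).
Among Fontaine and Osei, by years in holy orders (higher first): Fontaine (32 years) before Osei (10 years).
Order: Fontaine, Osei, Okafor, Leclerc, Vasquez, Adeyemi, Vance.

Vasquez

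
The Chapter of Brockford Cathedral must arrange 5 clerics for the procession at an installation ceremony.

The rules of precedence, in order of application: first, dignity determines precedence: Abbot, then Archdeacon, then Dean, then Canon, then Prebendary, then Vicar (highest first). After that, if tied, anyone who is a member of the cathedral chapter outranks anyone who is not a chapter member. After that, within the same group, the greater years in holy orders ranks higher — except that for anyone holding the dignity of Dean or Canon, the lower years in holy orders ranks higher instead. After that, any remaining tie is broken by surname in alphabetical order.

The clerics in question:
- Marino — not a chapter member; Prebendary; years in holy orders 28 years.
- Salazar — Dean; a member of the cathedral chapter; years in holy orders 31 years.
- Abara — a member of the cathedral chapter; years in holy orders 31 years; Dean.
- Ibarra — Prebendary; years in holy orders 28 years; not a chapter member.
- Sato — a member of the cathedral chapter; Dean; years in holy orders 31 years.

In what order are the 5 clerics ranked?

Abara, Salazar, Sato, Ibarra, Marino

By dignity: Abara, Salazar and Sato (Dean); then Ibarra and Marino (Prebendary).
Abara, Salazar and Sato are each a member of the cathedral chapter, so the next rule applies.
Abara, Salazar and Sato all have years in holy orders 31 years, so the next rule applies.
Among Abara, Salazar and Sato, alphabetically by surname: Abara before Salazar before Sato.
Ibarra and Marino are each not a chapter member, so the next rule applies.
Ibarra and Marino both have years in holy orders 28 years, so the next rule applies.
Among Ibarra and Marino, alphabetically by surname: Ibarra before Marino.
Full order: Abara, Salazar, Sato, Ibarra, Marino.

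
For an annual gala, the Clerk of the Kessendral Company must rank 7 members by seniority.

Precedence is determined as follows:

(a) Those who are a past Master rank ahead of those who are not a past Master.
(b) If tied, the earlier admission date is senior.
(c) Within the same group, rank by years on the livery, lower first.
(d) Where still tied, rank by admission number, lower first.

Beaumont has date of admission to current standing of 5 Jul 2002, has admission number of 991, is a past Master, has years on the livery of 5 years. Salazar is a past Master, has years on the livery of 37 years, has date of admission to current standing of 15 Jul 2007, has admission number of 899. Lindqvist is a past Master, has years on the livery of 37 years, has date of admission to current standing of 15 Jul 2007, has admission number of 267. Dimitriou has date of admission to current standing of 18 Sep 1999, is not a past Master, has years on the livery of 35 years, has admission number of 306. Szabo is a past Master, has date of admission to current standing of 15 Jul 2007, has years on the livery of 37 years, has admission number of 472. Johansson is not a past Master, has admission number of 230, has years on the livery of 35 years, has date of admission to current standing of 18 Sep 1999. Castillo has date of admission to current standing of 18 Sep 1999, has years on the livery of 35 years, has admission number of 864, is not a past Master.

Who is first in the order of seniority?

Beaumont

By the first rule: Beaumont, Lindqvist, Szabo and Salazar (each a past Master); then Johansson, Dimitriou and Castillo (each not a past Master).
Among Beaumont, Lindqvist, Szabo and Salazar, by date of admission to current standing (earlier first): Beaumont (5 Jul 2002) before Lindqvist, Szabo and Salazar (15 Jul 2007).
Lindqvist, Szabo and Salazar all have years on the livery 37 years, so the next rule applies.
Among Lindqvist, Szabo and Salazar, by admission number (lower first): Lindqvist (267) before Szabo (472) before Salazar (899).
Johansson, Dimitriou and Castillo all have date of admission to current standing 18 Sep 1999, so the next rule applies.
Johansson, Dimitriou and Castillo all have years on the livery 35 years, so the next rule applies.
Among Johansson, Dimitriou and Castillo, by admission number (lower first): Johansson (230) before Dimitriou (306) before Castillo (864).
Order: Beaumont, Lindqvist, Szabo, Salazar, Johansson, Dimitriou, Castillo.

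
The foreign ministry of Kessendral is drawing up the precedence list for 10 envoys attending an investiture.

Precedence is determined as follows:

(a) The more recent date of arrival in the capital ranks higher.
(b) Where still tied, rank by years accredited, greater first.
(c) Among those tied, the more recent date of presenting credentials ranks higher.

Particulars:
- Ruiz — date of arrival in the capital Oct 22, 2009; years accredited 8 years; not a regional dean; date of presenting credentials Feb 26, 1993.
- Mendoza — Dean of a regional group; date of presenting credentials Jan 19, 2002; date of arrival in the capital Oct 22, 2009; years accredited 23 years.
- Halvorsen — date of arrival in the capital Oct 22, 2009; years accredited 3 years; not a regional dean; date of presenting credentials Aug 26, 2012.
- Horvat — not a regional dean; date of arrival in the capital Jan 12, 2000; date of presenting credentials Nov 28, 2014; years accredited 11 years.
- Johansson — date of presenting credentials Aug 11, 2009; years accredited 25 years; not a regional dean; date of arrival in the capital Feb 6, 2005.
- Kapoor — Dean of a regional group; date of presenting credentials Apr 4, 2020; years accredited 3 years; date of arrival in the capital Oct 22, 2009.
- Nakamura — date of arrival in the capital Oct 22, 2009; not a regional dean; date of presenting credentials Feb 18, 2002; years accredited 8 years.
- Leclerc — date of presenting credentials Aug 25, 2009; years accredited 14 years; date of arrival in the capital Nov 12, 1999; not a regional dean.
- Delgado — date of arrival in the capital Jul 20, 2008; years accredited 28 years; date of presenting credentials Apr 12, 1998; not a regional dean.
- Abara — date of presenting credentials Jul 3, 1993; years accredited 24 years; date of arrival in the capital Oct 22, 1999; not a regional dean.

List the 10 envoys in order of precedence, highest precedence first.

By date of arrival in the capital (later first): Mendoza, Nakamura, Ruiz, Kapoor and Halvorsen (each Oct 22, 2009); then Delgado (Jul 20, 2008); then Johansson (Feb 6, 2005); then Horvat (Jan 12, 2000); then Leclerc (Nov 12, 1999); then Abara (Oct 22, 1999).
Among Mendoza, Nakamura, Ruiz, Kapoor and Halvorsen, by years accredited (higher first): Mendoza (23 years) before Nakamura and Ruiz (8 years) before Kapoor and Halvorsen (3 years).
Among Nakamura and Ruiz, by date of presenting credentials (later first): Nakamura (Feb 18, 2002) before Ruiz (Feb 26, 1993).
Among Kapoor and Halvorsen, by date of presenting credentials (later first): Kapoor (Apr 4, 2020) before Halvorsen (Aug 26, 2012).
Full order: Mendoza, Nakamura, Ruiz, Kapoor, Halvorsen, Delgado, Johansson, Horvat, Leclerc, Abara.

Mendoza, Nakamura, Ruiz, Kapoor, Halvorsen, Delgado, Johansson, Horvat, Leclerc, Abara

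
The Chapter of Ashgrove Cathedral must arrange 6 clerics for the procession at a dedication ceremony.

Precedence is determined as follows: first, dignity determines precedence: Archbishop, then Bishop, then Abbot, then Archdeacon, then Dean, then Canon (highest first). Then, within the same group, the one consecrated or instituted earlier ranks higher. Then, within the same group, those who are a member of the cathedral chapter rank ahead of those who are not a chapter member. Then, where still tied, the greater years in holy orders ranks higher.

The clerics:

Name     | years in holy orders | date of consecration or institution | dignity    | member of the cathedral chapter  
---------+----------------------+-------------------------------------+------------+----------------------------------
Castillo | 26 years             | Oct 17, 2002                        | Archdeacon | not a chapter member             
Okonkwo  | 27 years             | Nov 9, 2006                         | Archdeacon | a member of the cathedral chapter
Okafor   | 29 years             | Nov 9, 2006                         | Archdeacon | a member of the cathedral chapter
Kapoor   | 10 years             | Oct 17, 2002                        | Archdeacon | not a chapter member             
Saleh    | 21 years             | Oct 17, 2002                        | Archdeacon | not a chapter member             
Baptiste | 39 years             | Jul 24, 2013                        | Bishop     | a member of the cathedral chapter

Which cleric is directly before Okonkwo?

By dignity: Baptiste (Bishop); then Castillo, Saleh, Kapoor, Okafor and Okonkwo (Archdeacon).
Among Castillo, Saleh, Kapoor, Okafor and Okonkwo, by date of consecration or institution (earlier first): Castillo, Saleh and Kapoor (Oct 17, 2002) before Okafor and Okonkwo (Nov 9, 2006).
Castillo, Saleh and Kapoor are each not a chapter member, so the next rule applies.
Among Castillo, Saleh and Kapoor, by years in holy orders (higher first): Castillo (26 years) before Saleh (21 years) before Kapoor (10 years).
Okafor and Okonkwo are each a member of the cathedral chapter, so the next rule applies.
Among Okafor and Okonkwo, by years in holy orders (higher first): Okafor (29 years) before Okonkwo (27 years).
Order: Baptiste, Castillo, Saleh, Kapoor, Okafor, Okonkwo.

Okafor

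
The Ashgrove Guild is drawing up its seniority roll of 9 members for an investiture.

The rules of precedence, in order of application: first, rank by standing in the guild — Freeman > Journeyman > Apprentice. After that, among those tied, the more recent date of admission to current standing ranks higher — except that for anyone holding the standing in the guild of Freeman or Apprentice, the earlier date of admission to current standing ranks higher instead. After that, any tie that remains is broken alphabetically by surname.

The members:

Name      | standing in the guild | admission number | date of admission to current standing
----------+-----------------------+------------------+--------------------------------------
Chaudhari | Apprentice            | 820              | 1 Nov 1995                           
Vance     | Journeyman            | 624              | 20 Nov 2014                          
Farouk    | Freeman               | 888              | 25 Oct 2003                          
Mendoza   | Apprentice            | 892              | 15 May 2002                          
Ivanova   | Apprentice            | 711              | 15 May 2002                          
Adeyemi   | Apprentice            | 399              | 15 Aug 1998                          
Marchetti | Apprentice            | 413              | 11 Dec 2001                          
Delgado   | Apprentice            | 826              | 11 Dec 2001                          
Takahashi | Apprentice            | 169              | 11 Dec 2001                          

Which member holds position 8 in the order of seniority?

By standing in the guild: Farouk (Freeman); then Vance (Journeyman); then Chaudhari, Adeyemi, Delgado, Marchetti, Takahashi, Ivanova and Mendoza (Apprentice).
Among Chaudhari, Adeyemi, Delgado, Marchetti, Takahashi, Ivanova and Mendoza, by date of admission to current standing (earlier first) (reversed rule for this group): Chaudhari (1 Nov 1995) before Adeyemi (15 Aug 1998) before Delgado, Marchetti and Takahashi (11 Dec 2001) before Ivanova and Mendoza (15 May 2002).
Among Delgado, Marchetti and Takahashi, alphabetically by surname: Delgado before Marchetti before Takahashi.
Among Ivanova and Mendoza, alphabetically by surname: Ivanova before Mendoza.
Order: Farouk, Vance, Chaudhari, Adeyemi, Delgado, Marchetti, Takahashi, Ivanova, Mendoza.

Ivanova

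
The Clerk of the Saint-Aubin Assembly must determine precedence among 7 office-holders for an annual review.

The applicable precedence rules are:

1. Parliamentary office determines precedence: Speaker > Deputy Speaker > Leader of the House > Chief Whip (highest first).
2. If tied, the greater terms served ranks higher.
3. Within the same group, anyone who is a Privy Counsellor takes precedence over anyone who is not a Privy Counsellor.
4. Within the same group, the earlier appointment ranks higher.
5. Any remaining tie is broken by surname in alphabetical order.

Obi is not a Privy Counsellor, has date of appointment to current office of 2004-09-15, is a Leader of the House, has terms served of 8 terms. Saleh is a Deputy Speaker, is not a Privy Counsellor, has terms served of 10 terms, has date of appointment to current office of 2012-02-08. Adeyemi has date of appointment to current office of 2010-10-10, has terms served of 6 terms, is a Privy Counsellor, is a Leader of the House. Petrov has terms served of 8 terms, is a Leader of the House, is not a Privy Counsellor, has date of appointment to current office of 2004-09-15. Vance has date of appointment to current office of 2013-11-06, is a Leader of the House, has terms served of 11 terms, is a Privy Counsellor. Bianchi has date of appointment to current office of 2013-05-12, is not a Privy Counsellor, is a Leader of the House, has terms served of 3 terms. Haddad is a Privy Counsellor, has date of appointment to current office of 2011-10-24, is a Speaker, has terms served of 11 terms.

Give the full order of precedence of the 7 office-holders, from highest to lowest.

Haddad, Saleh, Vance, Obi, Petrov, Adeyemi, Bianchi

By parliamentary office: Haddad (Speaker); then Saleh (Deputy Speaker); then Vance, Obi, Petrov, Adeyemi and Bianchi (Leader of the House).
Among Vance, Obi, Petrov, Adeyemi and Bianchi, by terms served (higher first): Vance (11 terms) before Obi and Petrov (8 terms) before Adeyemi (6 terms) before Bianchi (3 terms).
Obi and Petrov are each not a Privy Counsellor, so the next rule applies.
Obi and Petrov both have date of appointment to current office 2004-09-15, so the next rule applies.
Among Obi and Petrov, alphabetically by surname: Obi before Petrov.
Full order: Haddad, Saleh, Vance, Obi, Petrov, Adeyemi, Bianchi.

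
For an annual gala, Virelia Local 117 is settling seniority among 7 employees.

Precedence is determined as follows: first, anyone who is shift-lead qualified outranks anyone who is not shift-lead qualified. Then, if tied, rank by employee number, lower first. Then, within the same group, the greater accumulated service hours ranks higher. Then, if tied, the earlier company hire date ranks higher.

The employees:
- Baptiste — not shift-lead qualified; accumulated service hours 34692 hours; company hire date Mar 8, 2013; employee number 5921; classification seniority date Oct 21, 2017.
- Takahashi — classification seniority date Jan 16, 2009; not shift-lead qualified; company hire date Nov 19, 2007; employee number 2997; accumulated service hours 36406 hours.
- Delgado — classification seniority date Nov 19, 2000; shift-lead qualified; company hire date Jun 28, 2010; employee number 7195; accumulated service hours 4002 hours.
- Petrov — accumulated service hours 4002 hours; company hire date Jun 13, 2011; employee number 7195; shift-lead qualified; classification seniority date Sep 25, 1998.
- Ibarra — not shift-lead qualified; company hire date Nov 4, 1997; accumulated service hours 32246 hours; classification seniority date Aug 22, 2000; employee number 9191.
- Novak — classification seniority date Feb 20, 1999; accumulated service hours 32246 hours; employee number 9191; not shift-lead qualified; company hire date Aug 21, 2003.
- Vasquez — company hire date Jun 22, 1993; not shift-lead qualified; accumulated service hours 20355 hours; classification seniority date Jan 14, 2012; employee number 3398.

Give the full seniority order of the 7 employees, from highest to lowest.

Delgado, Petrov, Takahashi, Vasquez, Baptiste, Ibarra, Novak

By the first rule: Delgado and Petrov (both shift-lead qualified); then Takahashi, Vasquez, Baptiste, Ibarra and Novak (each not shift-lead qualified).
Delgado and Petrov both have employee number 7195, so the next rule applies.
Delgado and Petrov both have accumulated service hours 4002 hours, so the next rule applies.
Among Delgado and Petrov, by company hire date (earlier first): Delgado (Jun 28, 2010) before Petrov (Jun 13, 2011).
Among Takahashi, Vasquez, Baptiste, Ibarra and Novak, by employee number (lower first): Takahashi (2997) before Vasquez (3398) before Baptiste (5921) before Ibarra and Novak (9191).
Ibarra and Novak both have accumulated service hours 32246 hours, so the next rule applies.
Among Ibarra and Novak, by company hire date (earlier first): Ibarra (Nov 4, 1997) before Novak (Aug 21, 2003).
Full order: Delgado, Petrov, Takahashi, Vasquez, Baptiste, Ibarra, Novak.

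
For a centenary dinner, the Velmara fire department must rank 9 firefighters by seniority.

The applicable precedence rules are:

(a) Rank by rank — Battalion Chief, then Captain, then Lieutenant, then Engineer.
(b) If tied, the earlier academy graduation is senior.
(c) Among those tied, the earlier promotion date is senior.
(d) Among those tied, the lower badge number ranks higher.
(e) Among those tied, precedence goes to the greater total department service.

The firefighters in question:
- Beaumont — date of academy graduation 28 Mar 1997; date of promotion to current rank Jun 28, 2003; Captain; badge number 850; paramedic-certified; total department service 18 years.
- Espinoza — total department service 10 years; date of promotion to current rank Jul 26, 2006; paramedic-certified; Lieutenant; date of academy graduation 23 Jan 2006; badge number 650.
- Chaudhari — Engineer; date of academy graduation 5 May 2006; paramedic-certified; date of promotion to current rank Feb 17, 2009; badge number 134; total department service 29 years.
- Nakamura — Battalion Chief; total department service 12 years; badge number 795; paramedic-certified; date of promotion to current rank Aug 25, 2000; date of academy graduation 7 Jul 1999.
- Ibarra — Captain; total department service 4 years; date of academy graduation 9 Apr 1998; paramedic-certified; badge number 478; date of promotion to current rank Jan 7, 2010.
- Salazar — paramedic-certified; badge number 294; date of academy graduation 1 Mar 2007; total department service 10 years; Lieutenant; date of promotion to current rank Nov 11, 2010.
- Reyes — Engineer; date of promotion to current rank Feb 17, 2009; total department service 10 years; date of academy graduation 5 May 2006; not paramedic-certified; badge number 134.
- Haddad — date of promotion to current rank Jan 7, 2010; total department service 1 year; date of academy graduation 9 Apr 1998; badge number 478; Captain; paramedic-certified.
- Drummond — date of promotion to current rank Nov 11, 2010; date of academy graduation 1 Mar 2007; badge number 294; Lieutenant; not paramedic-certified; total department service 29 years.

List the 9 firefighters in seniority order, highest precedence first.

Nakamura, Beaumont, Ibarra, Haddad, Espinoza, Drummond, Salazar, Chaudhari, Reyes

By rank: Nakamura (Battalion Chief); then Beaumont, Ibarra and Haddad (Captain); then Espinoza, Drummond and Salazar (Lieutenant); then Chaudhari and Reyes (Engineer).
Among Beaumont, Ibarra and Haddad, by date of academy graduation (earlier first): Beaumont (28 Mar 1997) before Ibarra and Haddad (9 Apr 1998).
Ibarra and Haddad both have date of promotion to current rank Jan 7, 2010, so the next rule applies.
Ibarra and Haddad both have badge number 478, so the next rule applies.
Among Ibarra and Haddad, by total department service (higher first): Ibarra (4 years) before Haddad (1 year).
Among Espinoza, Drummond and Salazar, by date of academy graduation (earlier first): Espinoza (23 Jan 2006) before Drummond and Salazar (1 Mar 2007).
Drummond and Salazar both have date of promotion to current rank Nov 11, 2010, so the next rule applies.
Drummond and Salazar both have badge number 294, so the next rule applies.
Among Drummond and Salazar, by total department service (higher first): Drummond (29 years) before Salazar (10 years).
Chaudhari and Reyes both have date of academy graduation 5 May 2006, so the next rule applies.
Chaudhari and Reyes both have date of promotion to current rank Feb 17, 2009, so the next rule applies.
Chaudhari and Reyes both have badge number 134, so the next rule applies.
Among Chaudhari and Reyes, by total department service (higher first): Chaudhari (29 years) before Reyes (10 years).
Full order: Nakamura, Beaumont, Ibarra, Haddad, Espinoza, Drummond, Salazar, Chaudhari, Reyes.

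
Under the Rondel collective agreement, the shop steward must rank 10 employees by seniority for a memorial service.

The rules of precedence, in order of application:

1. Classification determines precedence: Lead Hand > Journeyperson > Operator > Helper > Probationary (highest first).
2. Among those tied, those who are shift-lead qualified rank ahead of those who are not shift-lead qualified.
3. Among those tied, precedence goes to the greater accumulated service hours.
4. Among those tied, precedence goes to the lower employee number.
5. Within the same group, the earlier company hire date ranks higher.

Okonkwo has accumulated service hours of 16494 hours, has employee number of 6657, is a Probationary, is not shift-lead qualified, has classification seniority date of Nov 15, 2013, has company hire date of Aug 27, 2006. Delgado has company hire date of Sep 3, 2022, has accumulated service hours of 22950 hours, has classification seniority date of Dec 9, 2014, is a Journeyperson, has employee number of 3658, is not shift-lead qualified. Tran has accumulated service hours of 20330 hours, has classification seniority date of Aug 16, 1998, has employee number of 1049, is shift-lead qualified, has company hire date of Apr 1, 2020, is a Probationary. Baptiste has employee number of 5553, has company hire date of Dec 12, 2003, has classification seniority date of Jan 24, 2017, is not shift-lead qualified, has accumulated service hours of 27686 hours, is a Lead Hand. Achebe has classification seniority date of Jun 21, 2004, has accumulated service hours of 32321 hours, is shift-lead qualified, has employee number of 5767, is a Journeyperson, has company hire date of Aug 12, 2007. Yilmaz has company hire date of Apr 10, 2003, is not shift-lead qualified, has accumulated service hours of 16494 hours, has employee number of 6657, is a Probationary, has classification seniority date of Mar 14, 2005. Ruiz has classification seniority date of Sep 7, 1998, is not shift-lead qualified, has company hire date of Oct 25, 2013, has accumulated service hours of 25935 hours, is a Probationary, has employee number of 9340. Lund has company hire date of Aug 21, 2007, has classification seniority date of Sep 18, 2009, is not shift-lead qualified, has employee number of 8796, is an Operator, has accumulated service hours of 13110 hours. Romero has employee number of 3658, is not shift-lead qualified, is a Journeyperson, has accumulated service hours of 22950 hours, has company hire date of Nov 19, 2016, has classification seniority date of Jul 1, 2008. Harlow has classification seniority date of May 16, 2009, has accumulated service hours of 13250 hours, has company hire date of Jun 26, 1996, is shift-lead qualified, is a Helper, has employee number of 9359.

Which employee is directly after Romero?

Delgado

By classification: Baptiste (Lead Hand); then Achebe, Romero and Delgado (Journeyperson); then Lund (Operator); then Harlow (Helper); then Tran, Ruiz, Yilmaz and Okonkwo (Probationary).
Among Achebe, Romero and Delgado, shift-lead qualified before not shift-lead qualified: Achebe (shift-lead qualified) before Romero and Delgado (not shift-lead qualified).
Romero and Delgado both have accumulated service hours 22950 hours, so the next rule applies.
Romero and Delgado both have employee number 3658, so the next rule applies.
Among Romero and Delgado, by company hire date (earlier first): Romero (Nov 19, 2016) before Delgado (Sep 3, 2022).
Among Tran, Ruiz, Yilmaz and Okonkwo, shift-lead qualified before not shift-lead qualified: Tran (shift-lead qualified) before Ruiz, Yilmaz and Okonkwo (not shift-lead qualified).
Among Ruiz, Yilmaz and Okonkwo, by accumulated service hours (higher first): Ruiz (25935 hours) before Yilmaz and Okonkwo (16494 hours).
Yilmaz and Okonkwo both have employee number 6657, so the next rule applies.
Among Yilmaz and Okonkwo, by company hire date (earlier first): Yilmaz (Apr 10, 2003) before Okonkwo (Aug 27, 2006).
Order: Baptiste, Achebe, Romero, Delgado, Lund, Harlow, Tran, Ruiz, Yilmaz, Okonkwo.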